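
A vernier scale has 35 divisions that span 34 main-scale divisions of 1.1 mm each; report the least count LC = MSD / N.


LC = MSD / n_div
= 1.1 / 35
= 0.0314

0.0314


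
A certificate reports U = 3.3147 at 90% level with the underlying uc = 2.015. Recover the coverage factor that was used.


k = U / uc
k = 3.3147 / 2.015
k = 1.645

1.645


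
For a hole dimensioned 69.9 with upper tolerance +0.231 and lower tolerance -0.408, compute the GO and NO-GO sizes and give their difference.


GO = nominal - lower_tol (smallest hole = maximum material condition)
GO = 69.9 - 0.408 = 69.492
NO-GO = nominal + upper_tol (largest hole = least material condition)
NO-GO = 69.9 + 0.231 = 70.131
spread = NO-GO - GO = 70.131 - 69.492 = 0.6390

0.6390


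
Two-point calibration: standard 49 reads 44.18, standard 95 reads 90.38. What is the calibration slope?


slope = (y2 - y1) / (x2 - x1)
= (90.38 - 44.18) / (95 - 49)
= 46.2000 / 46
= 1.0043

1.0043


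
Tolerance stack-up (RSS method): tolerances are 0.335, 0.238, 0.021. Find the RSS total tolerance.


RSS = sqrt(0.335^2 + 0.238^2 + 0.021^2)
= sqrt(0.16931)
= 0.4115

0.4115


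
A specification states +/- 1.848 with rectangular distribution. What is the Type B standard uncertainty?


u_B = half_width / sqrt(3)
u_B = 1.848 / 1.7320508
u_B = 1.0669

1.0669


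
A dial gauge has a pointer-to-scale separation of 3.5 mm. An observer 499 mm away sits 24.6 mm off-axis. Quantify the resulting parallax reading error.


error = h * offset / d
= 3.5 * 24.6 / 499
= 0.1725

0.1725


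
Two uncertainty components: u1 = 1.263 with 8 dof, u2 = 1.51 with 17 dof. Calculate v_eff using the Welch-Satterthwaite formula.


uc = sqrt(u1^2 + u2^2) = sqrt(1.263^2 + 1.51^2) = 1.9685703
v_eff = uc^4 / (u1^4/v1 + u2^4/v2)
= 1.9685703^4 / (1.263^4/8 + 1.51^4/17)
= 15.01771 / 0.62388558
v_eff = 24.0713

24.0713


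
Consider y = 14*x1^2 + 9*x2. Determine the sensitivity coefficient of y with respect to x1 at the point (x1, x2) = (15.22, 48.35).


y = 14*x1^2 + 9*x2
dy/dx1 = 2*14*x1
Evaluate at x1 = 15.22: c1 = 28 * 15.22
c1 = 426.1600

426.1600


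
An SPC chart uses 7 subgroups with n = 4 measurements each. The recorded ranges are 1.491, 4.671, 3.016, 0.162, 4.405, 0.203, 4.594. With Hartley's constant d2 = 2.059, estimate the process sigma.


R_bar = (1.491 + 4.671 + 3.016 + 0.162 + 4.405 + 0.203 + 4.594) / 7
R_bar = 18.542 / 7 = 2.6488571
sigma_hat = R_bar / d2 = 2.6488571 / 2.059 = 1.2865

1.2865


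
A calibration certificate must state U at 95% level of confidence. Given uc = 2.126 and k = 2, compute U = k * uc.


U = k * uc
U = 2 * 2.126
U = 4.2520

4.2520


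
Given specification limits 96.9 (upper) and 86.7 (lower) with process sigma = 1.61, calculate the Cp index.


Cp = (USL - LSL) / (6 * sigma)
= (96.9 - 86.7) / (6 * 1.61)
= 10.2000 / 9.6600
= 1.0559

1.0559


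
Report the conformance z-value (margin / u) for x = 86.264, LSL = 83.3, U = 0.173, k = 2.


u = U / k = 0.173 / 2 = 0.0865
margin = |LSL - x| = |83.3 - 86.264| = 2.964
z = margin / u = 2.964 / 0.0865
z = 34.2659

34.2659


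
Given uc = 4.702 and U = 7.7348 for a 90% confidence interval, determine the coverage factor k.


k = U / uc
k = 7.7348 / 4.702
k = 1.645

1.645


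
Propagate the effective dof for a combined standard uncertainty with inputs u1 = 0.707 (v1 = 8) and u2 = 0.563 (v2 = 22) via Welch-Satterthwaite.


uc = sqrt(u1^2 + u2^2) = sqrt(0.707^2 + 0.563^2) = 0.90377984
v_eff = uc^4 / (u1^4/v1 + u2^4/v2)
= 0.90377984^4 / (0.707^4/8 + 0.563^4/22)
= 0.66719164 / 0.035797916
v_eff = 18.6377

18.6377


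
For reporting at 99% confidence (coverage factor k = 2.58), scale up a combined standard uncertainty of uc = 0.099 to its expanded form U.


U = k * uc
U = 2.58 * 0.099
U = 0.2554

0.2554


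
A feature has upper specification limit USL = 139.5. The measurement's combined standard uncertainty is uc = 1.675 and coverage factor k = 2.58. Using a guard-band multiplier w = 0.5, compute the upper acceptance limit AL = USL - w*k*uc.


U = k * uc = 2.58 * 1.675 = 4.3215
guard band g = w * U = 0.5 * 4.3215 = 2.16075
AL = USL - g = 139.5 - 2.16075
AL = 137.3392

137.3392


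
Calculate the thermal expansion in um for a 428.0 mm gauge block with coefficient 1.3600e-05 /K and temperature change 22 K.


dL = L * alpha * dT
= 428.0 * 1.3600e-05 * 22
= 0.1280576 mm
dL_um = 0.1280576 * 1000 = 128.0576 um

128.0576


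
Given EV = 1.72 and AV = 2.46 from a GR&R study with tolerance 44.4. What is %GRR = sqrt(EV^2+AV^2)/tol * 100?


GRR = sqrt(EV^2 + AV^2) = sqrt(1.72^2 + 2.46^2) = 3.0016662
%GRR = GRR / tol * 100 = 3.0016662 / 44.4 * 100
%GRR = 6.7605

6.7605


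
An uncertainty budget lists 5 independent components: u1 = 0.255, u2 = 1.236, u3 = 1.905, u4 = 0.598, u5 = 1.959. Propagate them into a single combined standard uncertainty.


uc = sqrt(0.255^2 + 1.236^2 + 1.905^2 + 0.598^2 + 1.959^2)
uc = sqrt(9.417031)
uc = 3.0687

3.0687


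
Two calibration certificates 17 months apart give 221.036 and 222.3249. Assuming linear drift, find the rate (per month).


rate = (v2 - v1) / months
= (222.3249 - 221.036) / 17
= 1.2889 / 17
= 0.0758

0.0758


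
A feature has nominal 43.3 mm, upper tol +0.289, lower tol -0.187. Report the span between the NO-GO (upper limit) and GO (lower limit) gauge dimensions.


GO = nominal - lower_tol (smallest hole = maximum material condition)
GO = 43.3 - 0.187 = 43.113
NO-GO = nominal + upper_tol (largest hole = least material condition)
NO-GO = 43.3 + 0.289 = 43.589
spread = NO-GO - GO = 43.589 - 43.113 = 0.4760

0.4760


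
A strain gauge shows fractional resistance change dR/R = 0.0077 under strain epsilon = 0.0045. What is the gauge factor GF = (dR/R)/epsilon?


GF = (dR/R) / epsilon
= 0.0077 / 0.0045
= 1.7111

1.7111


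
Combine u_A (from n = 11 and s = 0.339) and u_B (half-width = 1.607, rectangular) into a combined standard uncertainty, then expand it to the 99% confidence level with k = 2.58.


u_A = s / sqrt(n) = 0.339 / sqrt(11) = 0.10221235
u_B = half_width / sqrt(3) = 1.607 / sqrt(3) = 0.92780188
uc = sqrt(u_A^2 + u_B^2) = sqrt(0.10221235^2 + 0.92780188^2) = 0.93341507
U = k * uc = 2.58 * 0.93341507
U = 2.4082

2.4082


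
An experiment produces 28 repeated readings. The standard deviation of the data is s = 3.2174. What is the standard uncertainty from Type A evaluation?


u_A = s / sqrt(n)
u_A = 3.2174 / sqrt(28)
u_A = 3.2174 / 5.2915026
u_A = 0.6080

0.6080


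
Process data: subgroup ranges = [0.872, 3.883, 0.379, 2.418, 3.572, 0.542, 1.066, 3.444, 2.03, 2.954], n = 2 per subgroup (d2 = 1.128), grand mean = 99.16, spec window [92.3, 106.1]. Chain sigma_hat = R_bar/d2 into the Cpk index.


R_bar = (0.872 + 3.883 + 0.379 + 2.418 + 3.572 + 0.542 + 1.066 + 3.444 + 2.03 + 2.954) / 10 = 2.116
sigma = R_bar / d2 = 2.116 / 1.128 = 1.8758865
Cp = (USL - LSL)/(6*sigma) = (106.1 - 92.3)/(6*1.8758865) = 1.2261
Cpu = (106.1 - 99.16)/(3*1.8758865) = 1.2332
Cpl = (99.16 - 92.3)/(3*1.8758865) = 1.2190
Cpk = min(Cpu, Cpl) = 1.2190

1.2190


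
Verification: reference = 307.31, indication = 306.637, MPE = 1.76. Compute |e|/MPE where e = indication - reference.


e = indication - reference = 306.637 - 307.31 = -0.6730
|e| = 0.6730
ratio = |e| / MPE = 0.6730 / 1.76
ratio = 0.3824

0.3824


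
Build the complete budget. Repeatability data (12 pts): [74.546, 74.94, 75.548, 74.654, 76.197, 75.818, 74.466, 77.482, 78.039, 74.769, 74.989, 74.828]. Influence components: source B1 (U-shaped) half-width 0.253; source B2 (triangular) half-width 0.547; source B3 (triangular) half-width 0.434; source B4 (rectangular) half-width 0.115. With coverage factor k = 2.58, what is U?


mean = (74.546 + 74.94 + 75.548 + 74.654 + 76.197 + 75.818 + 74.466 + 77.482 + 78.039 + 74.769 + 74.989 + 74.828) / 12 = 75.523
s = sqrt(sum((x - mean)^2)/(n-1)) = 1.1760252
u_A = s / sqrt(n) = 1.1760252 / sqrt(12) = 0.33948923
u_B1 = 0.253 / sqrt(2) = 0.17889802
u_B2 = 0.547 / sqrt(6) = 0.22331181
u_B3 = 0.434 / sqrt(6) = 0.17717976
u_B4 = 0.115 / sqrt(3) = 0.066395281
uc = sqrt(0.33948923^2 + 0.17889802^2 + 0.22331181^2 + 0.17717976^2 + 0.066395281^2) = 0.4826247
U = k * uc = 2.58 * 0.4826247
U = 1.2452

1.2452


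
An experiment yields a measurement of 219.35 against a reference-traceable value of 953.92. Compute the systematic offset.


Systematic error = measured - true
= 219.35 - 953.92
= -734.5700

-734.5700


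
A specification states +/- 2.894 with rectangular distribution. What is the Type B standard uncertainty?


u_B = half_width / sqrt(3)
u_B = 2.894 / 1.7320508
u_B = 1.6709

1.6709


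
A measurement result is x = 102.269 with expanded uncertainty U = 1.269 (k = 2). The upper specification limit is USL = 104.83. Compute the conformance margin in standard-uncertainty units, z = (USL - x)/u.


u = U / k = 1.269 / 2 = 0.6345
margin = |USL - x| = |104.83 - 102.269| = 2.561
z = margin / u = 2.561 / 0.6345
z = 4.0362

4.0362


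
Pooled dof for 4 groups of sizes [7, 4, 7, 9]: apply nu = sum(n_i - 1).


nu = sum_i (n_i - 1)
nu = ((7 - 1) + (4 - 1) + (7 - 1) + (9 - 1))
nu = 6 + 3 + 6 + 8
nu = 23

23


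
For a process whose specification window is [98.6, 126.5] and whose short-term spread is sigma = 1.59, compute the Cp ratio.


Cp = (USL - LSL) / (6 * sigma)
= (126.5 - 98.6) / (6 * 1.59)
= 27.9000 / 9.5400
= 2.9245

2.9245


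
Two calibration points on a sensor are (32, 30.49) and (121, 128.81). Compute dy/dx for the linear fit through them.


slope = (y2 - y1) / (x2 - x1)
= (128.81 - 30.49) / (121 - 32)
= 98.3200 / 89
= 1.1047

1.1047


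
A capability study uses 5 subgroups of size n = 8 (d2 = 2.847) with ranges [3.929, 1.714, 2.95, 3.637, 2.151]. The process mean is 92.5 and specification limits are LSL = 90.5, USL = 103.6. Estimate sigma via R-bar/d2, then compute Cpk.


R_bar = (3.929 + 1.714 + 2.95 + 3.637 + 2.151) / 5 = 2.8762
sigma = R_bar / d2 = 2.8762 / 2.847 = 1.0102564
Cp = (USL - LSL)/(6*sigma) = (103.6 - 90.5)/(6*1.0102564) = 2.1612
Cpu = (103.6 - 92.5)/(3*1.0102564) = 3.6624
Cpl = (92.5 - 90.5)/(3*1.0102564) = 0.6599
Cpk = min(Cpu, Cpl) = 0.6599

0.6599


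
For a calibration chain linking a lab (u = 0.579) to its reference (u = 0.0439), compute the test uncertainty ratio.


TUR = u_lab / u_ref
= 0.579 / 0.0439
= 13.1891

13.1891


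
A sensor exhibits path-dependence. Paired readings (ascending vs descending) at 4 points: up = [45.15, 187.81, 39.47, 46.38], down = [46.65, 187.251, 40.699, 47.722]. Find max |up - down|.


|45.15 - 46.65| = 1.5000
|187.81 - 187.251| = 0.5590
|39.47 - 40.699| = 1.2290
|46.38 - 47.722| = 1.3420
hysteresis = max(diffs) = 1.5000

1.5000


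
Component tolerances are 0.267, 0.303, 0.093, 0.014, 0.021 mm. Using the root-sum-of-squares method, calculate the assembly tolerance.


RSS = sqrt(0.267^2 + 0.303^2 + 0.093^2 + 0.014^2 + 0.021^2)
= sqrt(0.172384)
= 0.4152

0.4152


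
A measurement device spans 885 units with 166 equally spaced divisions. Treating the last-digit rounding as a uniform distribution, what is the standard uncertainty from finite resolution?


resolution = range / divisions
resolution = 885 / 166 = 5.3313253
u_res = resolution / (2*sqrt(3))
u_res = 5.3313253 / 3.4641016
u_res = 1.5390

1.5390


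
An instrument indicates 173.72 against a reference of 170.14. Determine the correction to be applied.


Correction = standard - reading
= 170.14 - 173.72
= -3.5800

-3.5800


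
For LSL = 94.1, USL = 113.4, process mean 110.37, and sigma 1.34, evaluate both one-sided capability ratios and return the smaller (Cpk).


Cpu = (USL - mean) / (3*sigma) = (113.4 - 110.37) / (3*1.34) = 0.7537
Cpl = (mean - LSL) / (3*sigma) = (110.37 - 94.1) / (3*1.34) = 4.0473
Cpk = min(Cpu, Cpl) = 0.7537

0.7537


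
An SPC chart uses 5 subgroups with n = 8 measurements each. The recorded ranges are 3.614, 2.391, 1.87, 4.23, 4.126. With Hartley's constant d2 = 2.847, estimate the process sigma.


R_bar = (3.614 + 2.391 + 1.87 + 4.23 + 4.126) / 5
R_bar = 16.231 / 5 = 3.2462
sigma_hat = R_bar / d2 = 3.2462 / 2.847 = 1.1402

1.1402


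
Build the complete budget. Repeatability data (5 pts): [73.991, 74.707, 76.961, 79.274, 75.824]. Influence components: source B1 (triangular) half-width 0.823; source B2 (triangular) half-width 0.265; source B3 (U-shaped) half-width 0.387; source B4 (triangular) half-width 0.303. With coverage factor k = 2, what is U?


mean = (73.991 + 74.707 + 76.961 + 79.274 + 75.824) / 5 = 76.1514
s = sqrt(sum((x - mean)^2)/(n-1)) = 2.0776726
u_A = s / sqrt(n) = 2.0776726 / sqrt(5) = 0.92916343
u_B1 = 0.823 / sqrt(6) = 0.33598834
u_B2 = 0.265 / sqrt(6) = 0.1081858
u_B3 = 0.387 / sqrt(2) = 0.27365032
u_B4 = 0.303 / sqrt(6) = 0.12369923
uc = sqrt(0.92916343^2 + 0.33598834^2 + 0.1081858^2 + 0.27365032^2 + 0.12369923^2) = 1.038327
U = k * uc = 2 * 1.038327
U = 2.0767

2.0767


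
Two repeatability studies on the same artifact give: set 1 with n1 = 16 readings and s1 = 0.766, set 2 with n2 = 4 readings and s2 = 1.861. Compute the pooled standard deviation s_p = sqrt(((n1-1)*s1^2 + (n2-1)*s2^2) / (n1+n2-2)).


s_p = sqrt(((n1-1)*s1^2 + (n2-1)*s2^2) / (n1+n2-2))
numerator = (16-1)*0.766^2 + (4-1)*1.861^2 = 8.80134 + 10.389963 = 19.191303
denominator = 16 + 4 - 2 = 18
s_p^2 = 19.191303 / 18 = 1.0661835
s_p = sqrt(1.0661835) = 1.0326

1.0326


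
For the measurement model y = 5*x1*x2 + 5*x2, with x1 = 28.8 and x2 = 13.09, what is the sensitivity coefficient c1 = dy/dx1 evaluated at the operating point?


y = 5*x1*x2 + 5*x2
dy/dx1 = 5*x2
Evaluate at x2 = 13.09: c1 = 5 * 13.09
c1 = 65.4500

65.4500


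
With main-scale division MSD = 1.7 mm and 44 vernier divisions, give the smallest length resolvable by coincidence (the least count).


LC = MSD / n_div
= 1.7 / 44
= 0.0386

0.0386


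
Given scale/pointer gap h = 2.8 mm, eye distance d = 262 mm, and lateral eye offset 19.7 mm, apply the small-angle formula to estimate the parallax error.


error = h * offset / d
= 2.8 * 19.7 / 262
= 0.2105

0.2105


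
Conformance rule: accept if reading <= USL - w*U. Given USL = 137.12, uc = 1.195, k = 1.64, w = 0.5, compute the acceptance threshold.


U = k * uc = 1.64 * 1.195 = 1.9598
guard band g = w * U = 0.5 * 1.9598 = 0.9799
AL = USL - g = 137.12 - 0.9799
AL = 136.1401

136.1401


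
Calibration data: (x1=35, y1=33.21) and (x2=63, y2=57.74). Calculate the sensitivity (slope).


slope = (y2 - y1) / (x2 - x1)
= (57.74 - 33.21) / (63 - 35)
= 24.5300 / 28
= 0.8761

0.8761


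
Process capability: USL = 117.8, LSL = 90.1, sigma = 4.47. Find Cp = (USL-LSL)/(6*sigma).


Cp = (USL - LSL) / (6 * sigma)
= (117.8 - 90.1) / (6 * 4.47)
= 27.7000 / 26.8200
= 1.0328

1.0328


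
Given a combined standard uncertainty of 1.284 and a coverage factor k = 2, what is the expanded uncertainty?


U = k * uc
U = 2 * 1.284
U = 2.5680

2.5680


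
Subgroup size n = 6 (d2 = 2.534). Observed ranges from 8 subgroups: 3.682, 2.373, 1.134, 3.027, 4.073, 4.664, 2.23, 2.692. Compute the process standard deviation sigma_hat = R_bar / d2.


R_bar = (3.682 + 2.373 + 1.134 + 3.027 + 4.073 + 4.664 + 2.23 + 2.692) / 8
R_bar = 23.875 / 8 = 2.984375
sigma_hat = R_bar / d2 = 2.984375 / 2.534 = 1.1777

1.1777


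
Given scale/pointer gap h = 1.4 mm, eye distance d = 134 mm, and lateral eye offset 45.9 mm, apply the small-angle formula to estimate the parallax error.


error = h * offset / d
= 1.4 * 45.9 / 134
= 0.4796

0.4796


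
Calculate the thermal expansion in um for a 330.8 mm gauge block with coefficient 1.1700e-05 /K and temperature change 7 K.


dL = L * alpha * dT
= 330.8 * 1.1700e-05 * 7
= 0.0270925 mm
dL_um = 0.0270925 * 1000 = 27.0925 um

27.0925


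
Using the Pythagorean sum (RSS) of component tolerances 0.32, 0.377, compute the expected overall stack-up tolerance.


RSS = sqrt(0.32^2 + 0.377^2)
= sqrt(0.244529)
= 0.4945

0.4945


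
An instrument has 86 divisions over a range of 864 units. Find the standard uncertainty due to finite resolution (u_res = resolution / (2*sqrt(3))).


resolution = range / divisions
resolution = 864 / 86 = 10.046512
u_res = resolution / (2*sqrt(3))
u_res = 10.046512 / 3.4641016
u_res = 2.9002

2.9002


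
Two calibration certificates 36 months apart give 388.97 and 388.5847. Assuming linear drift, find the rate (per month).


rate = (v2 - v1) / months
= (388.5847 - 388.97) / 36
= -0.3853 / 36
= -0.0107

-0.0107


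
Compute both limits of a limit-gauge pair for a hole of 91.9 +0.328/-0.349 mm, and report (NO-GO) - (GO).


GO = nominal - lower_tol (smallest hole = maximum material condition)
GO = 91.9 - 0.349 = 91.551
NO-GO = nominal + upper_tol (largest hole = least material condition)
NO-GO = 91.9 + 0.328 = 92.228
spread = NO-GO - GO = 92.228 - 91.551 = 0.6770

0.6770


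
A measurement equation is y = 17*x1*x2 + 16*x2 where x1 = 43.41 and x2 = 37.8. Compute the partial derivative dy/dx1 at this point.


y = 17*x1*x2 + 16*x2
dy/dx1 = 17*x2
Evaluate at x2 = 37.8: c1 = 17 * 37.8
c1 = 642.6000

642.6000


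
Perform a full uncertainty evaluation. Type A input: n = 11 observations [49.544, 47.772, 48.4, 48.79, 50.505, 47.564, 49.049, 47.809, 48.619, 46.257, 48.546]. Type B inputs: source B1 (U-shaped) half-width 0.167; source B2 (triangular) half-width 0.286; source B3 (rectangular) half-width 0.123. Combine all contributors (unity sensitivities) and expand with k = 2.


mean = (49.544 + 47.772 + 48.4 + 48.79 + 50.505 + 47.564 + 49.049 + 47.809 + 48.619 + 46.257 + 48.546) / 11 = 48.44136364
s = sqrt(sum((x - mean)^2)/(n-1)) = 1.1134868
u_A = s / sqrt(n) = 1.1134868 / sqrt(11) = 0.3357289
u_B1 = 0.167 / sqrt(2) = 0.11808683
u_B2 = 0.286 / sqrt(6) = 0.11675901
u_B3 = 0.123 / sqrt(3) = 0.071014083
uc = sqrt(0.3357289^2 + 0.11808683^2 + 0.11675901^2 + 0.071014083^2) = 0.38122705
U = k * uc = 2 * 0.38122705
U = 0.7625

0.7625


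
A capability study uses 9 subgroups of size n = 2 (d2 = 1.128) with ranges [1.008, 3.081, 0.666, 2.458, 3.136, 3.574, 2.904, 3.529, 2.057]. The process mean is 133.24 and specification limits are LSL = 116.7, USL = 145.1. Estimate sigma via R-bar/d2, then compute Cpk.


R_bar = (1.008 + 3.081 + 0.666 + 2.458 + 3.136 + 3.574 + 2.904 + 3.529 + 2.057) / 9 = 2.4903333
sigma = R_bar / d2 = 2.4903333 / 1.128 = 2.2077423
Cp = (USL - LSL)/(6*sigma) = (145.1 - 116.7)/(6*2.2077423) = 2.1440
Cpu = (145.1 - 133.24)/(3*2.2077423) = 1.7907
Cpl = (133.24 - 116.7)/(3*2.2077423) = 2.4973
Cpk = min(Cpu, Cpl) = 1.7907

1.7907


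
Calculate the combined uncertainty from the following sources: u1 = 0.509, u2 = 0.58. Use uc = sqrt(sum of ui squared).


uc = sqrt(0.509^2 + 0.58^2)
uc = sqrt(0.595481)
uc = 0.7717

0.7717


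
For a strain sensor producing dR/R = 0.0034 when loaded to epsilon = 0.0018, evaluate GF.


GF = (dR/R) / epsilon
= 0.0034 / 0.0018
= 1.8889

1.8889


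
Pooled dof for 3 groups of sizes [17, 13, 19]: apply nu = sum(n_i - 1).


nu = sum_i (n_i - 1)
nu = ((17 - 1) + (13 - 1) + (19 - 1))
nu = 16 + 12 + 18
nu = 46

46


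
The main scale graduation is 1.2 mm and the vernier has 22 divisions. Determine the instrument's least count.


LC = MSD / n_div
= 1.2 / 22
= 0.0545

0.0545


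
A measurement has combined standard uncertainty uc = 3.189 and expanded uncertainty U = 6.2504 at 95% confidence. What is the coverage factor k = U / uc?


k = U / uc
k = 6.2504 / 3.189
k = 1.96

1.96


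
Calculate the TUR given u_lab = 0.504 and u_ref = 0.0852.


TUR = u_lab / u_ref
= 0.504 / 0.0852
= 5.9155

5.9155


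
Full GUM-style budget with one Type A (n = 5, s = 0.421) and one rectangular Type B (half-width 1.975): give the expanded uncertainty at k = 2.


u_A = s / sqrt(n) = 0.421 / sqrt(5) = 0.18827692
u_B = half_width / sqrt(3) = 1.975 / sqrt(3) = 1.1402668
uc = sqrt(u_A^2 + u_B^2) = sqrt(0.18827692^2 + 1.1402668^2) = 1.1557061
U = k * uc = 2 * 1.1557061
U = 2.3114

2.3114


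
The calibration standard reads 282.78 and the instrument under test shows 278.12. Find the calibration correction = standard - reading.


Correction = standard - reading
= 282.78 - 278.12
= 4.6600

4.6600


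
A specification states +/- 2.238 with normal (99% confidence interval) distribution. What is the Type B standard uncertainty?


u_B = half_width / 2.576
u_B = 2.238 / 2.576
u_B = 0.8688

0.8688


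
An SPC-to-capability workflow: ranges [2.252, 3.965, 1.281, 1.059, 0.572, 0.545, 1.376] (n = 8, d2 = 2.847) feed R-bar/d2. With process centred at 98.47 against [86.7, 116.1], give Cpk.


R_bar = (2.252 + 3.965 + 1.281 + 1.059 + 0.572 + 0.545 + 1.376) / 7 = 1.5785714
sigma = R_bar / d2 = 1.5785714 / 2.847 = 0.55446835
Cp = (USL - LSL)/(6*sigma) = (116.1 - 86.7)/(6*0.55446835) = 8.8373
Cpu = (116.1 - 98.47)/(3*0.55446835) = 10.5987
Cpl = (98.47 - 86.7)/(3*0.55446835) = 7.0758
Cpk = min(Cpu, Cpl) = 7.0758

7.0758


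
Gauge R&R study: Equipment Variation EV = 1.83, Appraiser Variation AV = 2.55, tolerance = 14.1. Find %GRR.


GRR = sqrt(EV^2 + AV^2) = sqrt(1.83^2 + 2.55^2) = 3.138694
%GRR = GRR / tol * 100 = 3.138694 / 14.1 * 100
%GRR = 22.2602

22.2602


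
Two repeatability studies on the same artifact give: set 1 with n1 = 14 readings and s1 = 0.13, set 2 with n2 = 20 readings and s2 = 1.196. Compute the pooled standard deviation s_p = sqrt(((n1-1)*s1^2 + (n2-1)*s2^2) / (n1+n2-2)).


s_p = sqrt(((n1-1)*s1^2 + (n2-1)*s2^2) / (n1+n2-2))
numerator = (14-1)*0.13^2 + (20-1)*1.196^2 = 0.2197 + 27.177904 = 27.397604
denominator = 14 + 20 - 2 = 32
s_p^2 = 27.397604 / 32 = 0.85617513
s_p = sqrt(0.85617513) = 0.9253

0.9253


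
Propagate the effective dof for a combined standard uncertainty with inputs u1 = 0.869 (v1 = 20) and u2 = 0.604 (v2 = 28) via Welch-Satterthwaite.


uc = sqrt(u1^2 + u2^2) = sqrt(0.869^2 + 0.604^2) = 1.0582897
v_eff = uc^4 / (u1^4/v1 + u2^4/v2)
= 1.0582897^4 / (0.869^4/20 + 0.604^4/28)
= 1.2543487 / 0.033266647
v_eff = 37.7059

37.7059


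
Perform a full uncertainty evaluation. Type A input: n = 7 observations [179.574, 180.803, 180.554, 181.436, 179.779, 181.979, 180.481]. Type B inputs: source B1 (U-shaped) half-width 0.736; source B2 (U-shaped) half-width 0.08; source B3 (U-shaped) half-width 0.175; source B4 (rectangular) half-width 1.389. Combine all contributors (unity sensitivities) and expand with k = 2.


mean = (179.574 + 180.803 + 180.554 + 181.436 + 179.779 + 181.979 + 180.481) / 7 = 180.658
s = sqrt(sum((x - mean)^2)/(n-1)) = 0.85256398
u_A = s / sqrt(n) = 0.85256398 / sqrt(7) = 0.3222389
u_B1 = 0.736 / sqrt(2) = 0.52043059
u_B2 = 0.08 / sqrt(2) = 0.056568542
u_B3 = 0.175 / sqrt(2) = 0.12374369
u_B4 = 1.389 / sqrt(3) = 0.80193952
uc = sqrt(0.3222389^2 + 0.52043059^2 + 0.056568542^2 + 0.12374369^2 + 0.80193952^2) = 1.0179909
U = k * uc = 2 * 1.0179909
U = 2.0360

2.0360


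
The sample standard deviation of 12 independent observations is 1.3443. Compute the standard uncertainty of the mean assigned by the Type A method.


u_A = s / sqrt(n)
u_A = 1.3443 / sqrt(12)
u_A = 1.3443 / 3.4641016
u_A = 0.3881

0.3881


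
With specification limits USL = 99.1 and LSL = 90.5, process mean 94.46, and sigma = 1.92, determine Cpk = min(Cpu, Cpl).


Cpu = (USL - mean) / (3*sigma) = (99.1 - 94.46) / (3*1.92) = 0.8056
Cpl = (mean - LSL) / (3*sigma) = (94.46 - 90.5) / (3*1.92) = 0.6875
Cpk = min(Cpu, Cpl) = 0.6875

0.6875


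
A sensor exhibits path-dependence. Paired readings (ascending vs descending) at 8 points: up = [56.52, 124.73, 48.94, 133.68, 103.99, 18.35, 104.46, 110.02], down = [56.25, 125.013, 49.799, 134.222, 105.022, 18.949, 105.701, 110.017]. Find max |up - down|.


|56.52 - 56.25| = 0.2700
|124.73 - 125.013| = 0.2830
|48.94 - 49.799| = 0.8590
|133.68 - 134.222| = 0.5420
|103.99 - 105.022| = 1.0320
|18.35 - 18.949| = 0.5990
|104.46 - 105.701| = 1.2410
|110.02 - 110.017| = 0.0030
hysteresis = max(diffs) = 1.2410

1.2410


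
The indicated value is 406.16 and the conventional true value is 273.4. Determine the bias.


Systematic error = measured - true
= 406.16 - 273.4
= 132.7600

132.7600


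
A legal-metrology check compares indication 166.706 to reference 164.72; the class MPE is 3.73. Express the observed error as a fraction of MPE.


e = indication - reference = 166.706 - 164.72 = 1.9860
|e| = 1.9860
ratio = |e| / MPE = 1.9860 / 3.73
ratio = 0.5324

0.5324


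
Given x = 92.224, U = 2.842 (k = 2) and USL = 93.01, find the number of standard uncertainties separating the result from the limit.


u = U / k = 2.842 / 2 = 1.421
margin = |USL - x| = |93.01 - 92.224| = 0.786
z = margin / u = 0.786 / 1.421
z = 0.5531

0.5531


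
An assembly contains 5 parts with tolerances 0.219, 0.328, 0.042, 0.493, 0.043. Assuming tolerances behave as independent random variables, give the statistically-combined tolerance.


RSS = sqrt(0.219^2 + 0.328^2 + 0.042^2 + 0.493^2 + 0.043^2)
= sqrt(0.402207)
= 0.6342

0.6342


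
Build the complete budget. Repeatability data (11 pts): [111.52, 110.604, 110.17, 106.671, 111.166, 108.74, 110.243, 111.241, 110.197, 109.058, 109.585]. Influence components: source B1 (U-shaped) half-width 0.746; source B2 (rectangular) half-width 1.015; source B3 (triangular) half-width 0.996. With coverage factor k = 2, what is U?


mean = (111.52 + 110.604 + 110.17 + 106.671 + 111.166 + 108.74 + 110.243 + 111.241 + 110.197 + 109.058 + 109.585) / 11 = 109.9268182
s = sqrt(sum((x - mean)^2)/(n-1)) = 1.391838
u_A = s / sqrt(n) = 1.391838 / sqrt(11) = 0.41965495
u_B1 = 0.746 / sqrt(2) = 0.52750166
u_B2 = 1.015 / sqrt(3) = 0.58601052
u_B3 = 0.996 / sqrt(6) = 0.4066153
uc = sqrt(0.41965495^2 + 0.52750166^2 + 0.58601052^2 + 0.4066153^2) = 0.98138301
U = k * uc = 2 * 0.98138301
U = 1.9628

1.9628


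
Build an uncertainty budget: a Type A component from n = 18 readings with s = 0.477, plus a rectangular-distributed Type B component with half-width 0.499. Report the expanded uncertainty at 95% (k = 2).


u_A = s / sqrt(n) = 0.477 / sqrt(18) = 0.11242998
u_B = half_width / sqrt(3) = 0.499 / sqrt(3) = 0.28809778
uc = sqrt(u_A^2 + u_B^2) = sqrt(0.11242998^2 + 0.28809778^2) = 0.30925852
U = k * uc = 2 * 0.30925852
U = 0.6185

0.6185


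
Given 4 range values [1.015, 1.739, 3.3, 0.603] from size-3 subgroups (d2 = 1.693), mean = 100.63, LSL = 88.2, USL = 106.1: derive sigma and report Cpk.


R_bar = (1.015 + 1.739 + 3.3 + 0.603) / 4 = 1.66425
sigma = R_bar / d2 = 1.66425 / 1.693 = 0.98301831
Cp = (USL - LSL)/(6*sigma) = (106.1 - 88.2)/(6*0.98301831) = 3.0349
Cpu = (106.1 - 100.63)/(3*0.98301831) = 1.8548
Cpl = (100.63 - 88.2)/(3*0.98301831) = 4.2149
Cpk = min(Cpu, Cpl) = 1.8548

1.8548


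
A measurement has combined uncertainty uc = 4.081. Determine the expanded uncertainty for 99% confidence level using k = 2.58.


U = k * uc
U = 2.58 * 4.081
U = 10.5290

10.5290


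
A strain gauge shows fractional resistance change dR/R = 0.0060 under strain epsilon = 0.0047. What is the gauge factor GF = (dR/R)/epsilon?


GF = (dR/R) / epsilon
= 0.0060 / 0.0047
= 1.2766

1.2766


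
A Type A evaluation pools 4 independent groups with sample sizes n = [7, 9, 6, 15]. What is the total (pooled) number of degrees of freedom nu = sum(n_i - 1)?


nu = sum_i (n_i - 1)
nu = ((7 - 1) + (9 - 1) + (6 - 1) + (15 - 1))
nu = 6 + 8 + 5 + 14
nu = 33

33


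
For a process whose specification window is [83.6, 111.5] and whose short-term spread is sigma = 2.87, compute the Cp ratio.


Cp = (USL - LSL) / (6 * sigma)
= (111.5 - 83.6) / (6 * 2.87)
= 27.9000 / 17.2200
= 1.6202

1.6202


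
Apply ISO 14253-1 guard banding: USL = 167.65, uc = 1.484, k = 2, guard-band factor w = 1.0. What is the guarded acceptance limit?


U = k * uc = 2 * 1.484 = 2.968
guard band g = w * U = 1.0 * 2.968 = 2.968
AL = USL - g = 167.65 - 2.968
AL = 164.6820

164.6820


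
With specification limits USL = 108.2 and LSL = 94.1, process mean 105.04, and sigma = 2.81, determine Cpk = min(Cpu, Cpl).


Cpu = (USL - mean) / (3*sigma) = (108.2 - 105.04) / (3*2.81) = 0.3749
Cpl = (mean - LSL) / (3*sigma) = (105.04 - 94.1) / (3*2.81) = 1.2977
Cpk = min(Cpu, Cpl) = 0.3749

0.3749


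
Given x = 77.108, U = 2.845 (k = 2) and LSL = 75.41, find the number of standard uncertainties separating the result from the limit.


u = U / k = 2.845 / 2 = 1.4225
margin = |LSL - x| = |75.41 - 77.108| = 1.698
z = margin / u = 1.698 / 1.4225
z = 1.1937

1.1937


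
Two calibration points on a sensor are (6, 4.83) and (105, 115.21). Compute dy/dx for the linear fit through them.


slope = (y2 - y1) / (x2 - x1)
= (115.21 - 4.83) / (105 - 6)
= 110.3800 / 99
= 1.1149

1.1149


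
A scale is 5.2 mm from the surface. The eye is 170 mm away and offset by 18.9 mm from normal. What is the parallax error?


error = h * offset / d
= 5.2 * 18.9 / 170
= 0.5781

0.5781


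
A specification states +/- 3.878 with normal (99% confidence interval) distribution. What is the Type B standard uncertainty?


u_B = half_width / 2.576
u_B = 3.878 / 2.576
u_B = 1.5054

1.5054


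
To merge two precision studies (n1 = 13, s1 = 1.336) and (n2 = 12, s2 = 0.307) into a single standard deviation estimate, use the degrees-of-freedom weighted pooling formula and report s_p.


s_p = sqrt(((n1-1)*s1^2 + (n2-1)*s2^2) / (n1+n2-2))
numerator = (13-1)*1.336^2 + (12-1)*0.307^2 = 21.418752 + 1.036739 = 22.455491
denominator = 13 + 12 - 2 = 23
s_p^2 = 22.455491 / 23 = 0.9763257
s_p = sqrt(0.9763257) = 0.9881

0.9881


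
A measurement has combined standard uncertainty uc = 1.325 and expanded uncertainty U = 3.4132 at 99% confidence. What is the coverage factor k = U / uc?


k = U / uc
k = 3.4132 / 1.325
k = 2.576

2.576


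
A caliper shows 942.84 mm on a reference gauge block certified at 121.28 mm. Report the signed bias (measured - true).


Systematic error = measured - true
= 942.84 - 121.28
= 821.5600

821.5600


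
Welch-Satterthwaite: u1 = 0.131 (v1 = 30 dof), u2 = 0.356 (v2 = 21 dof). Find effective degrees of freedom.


uc = sqrt(u1^2 + u2^2) = sqrt(0.131^2 + 0.356^2) = 0.37933758
v_eff = uc^4 / (u1^4/v1 + u2^4/v2)
= 0.37933758^4 / (0.131^4/30 + 0.356^4/21)
= 0.020706346 / 0.00077467446
v_eff = 26.7291

26.7291


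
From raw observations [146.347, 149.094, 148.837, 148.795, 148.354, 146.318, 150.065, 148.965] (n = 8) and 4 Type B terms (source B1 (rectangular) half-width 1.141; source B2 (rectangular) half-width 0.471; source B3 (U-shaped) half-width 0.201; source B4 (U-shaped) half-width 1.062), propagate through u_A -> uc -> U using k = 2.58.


mean = (146.347 + 149.094 + 148.837 + 148.795 + 148.354 + 146.318 + 150.065 + 148.965) / 8 = 148.346875
s = sqrt(sum((x - mean)^2)/(n-1)) = 1.3335854
u_A = s / sqrt(n) = 1.3335854 / sqrt(8) = 0.47149364
u_B1 = 1.141 / sqrt(3) = 0.65875666
u_B2 = 0.471 / sqrt(3) = 0.27193198
u_B3 = 0.201 / sqrt(2) = 0.14212846
u_B4 = 1.062 / sqrt(2) = 0.7509474
uc = sqrt(0.47149364^2 + 0.65875666^2 + 0.27193198^2 + 0.14212846^2 + 0.7509474^2) = 1.146445
U = k * uc = 2.58 * 1.146445
U = 2.9578

2.9578


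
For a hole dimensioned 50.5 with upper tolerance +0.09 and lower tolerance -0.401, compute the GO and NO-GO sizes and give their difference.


GO = nominal - lower_tol (smallest hole = maximum material condition)
GO = 50.5 - 0.401 = 50.099
NO-GO = nominal + upper_tol (largest hole = least material condition)
NO-GO = 50.5 + 0.09 = 50.59
spread = NO-GO - GO = 50.59 - 50.099 = 0.4910

0.4910


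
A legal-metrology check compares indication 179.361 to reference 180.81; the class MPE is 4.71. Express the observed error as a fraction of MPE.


e = indication - reference = 179.361 - 180.81 = -1.4490
|e| = 1.4490
ratio = |e| / MPE = 1.4490 / 4.71
ratio = 0.3076

0.3076


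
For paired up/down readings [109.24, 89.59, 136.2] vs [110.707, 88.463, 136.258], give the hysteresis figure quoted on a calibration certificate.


|109.24 - 110.707| = 1.4670
|89.59 - 88.463| = 1.1270
|136.2 - 136.258| = 0.0580
hysteresis = max(diffs) = 1.4670

1.4670


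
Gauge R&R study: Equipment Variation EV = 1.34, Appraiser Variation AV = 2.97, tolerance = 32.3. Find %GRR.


GRR = sqrt(EV^2 + AV^2) = sqrt(1.34^2 + 2.97^2) = 3.2582971
%GRR = GRR / tol * 100 = 3.2582971 / 32.3 * 100
%GRR = 10.0876

10.0876


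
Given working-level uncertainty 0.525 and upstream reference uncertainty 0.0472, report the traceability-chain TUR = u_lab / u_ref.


TUR = u_lab / u_ref
= 0.525 / 0.0472
= 11.1229

11.1229


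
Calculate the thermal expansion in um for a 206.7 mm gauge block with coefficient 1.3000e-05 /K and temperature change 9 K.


dL = L * alpha * dT
= 206.7 * 1.3000e-05 * 9
= 0.0241839 mm
dL_um = 0.0241839 * 1000 = 24.1839 um

24.1839


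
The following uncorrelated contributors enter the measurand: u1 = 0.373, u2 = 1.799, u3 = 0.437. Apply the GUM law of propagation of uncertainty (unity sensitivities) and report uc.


uc = sqrt(0.373^2 + 1.799^2 + 0.437^2)
uc = sqrt(3.566499)
uc = 1.8885

1.8885


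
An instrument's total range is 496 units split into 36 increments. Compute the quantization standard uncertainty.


resolution = range / divisions
resolution = 496 / 36 = 13.777778
u_res = resolution / (2*sqrt(3))
u_res = 13.777778 / 3.4641016
u_res = 3.9773

3.9773


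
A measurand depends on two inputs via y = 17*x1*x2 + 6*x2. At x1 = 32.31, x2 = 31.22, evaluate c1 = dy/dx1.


y = 17*x1*x2 + 6*x2
dy/dx1 = 17*x2
Evaluate at x2 = 31.22: c1 = 17 * 31.22
c1 = 530.7400

530.7400


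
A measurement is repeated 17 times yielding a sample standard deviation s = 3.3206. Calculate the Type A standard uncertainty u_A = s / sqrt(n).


u_A = s / sqrt(n)
u_A = 3.3206 / sqrt(17)
u_A = 3.3206 / 4.1231056
u_A = 0.8054

0.8054


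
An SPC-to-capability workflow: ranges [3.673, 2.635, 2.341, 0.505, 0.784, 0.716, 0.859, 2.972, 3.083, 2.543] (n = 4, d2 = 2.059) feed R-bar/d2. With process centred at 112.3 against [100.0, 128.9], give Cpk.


R_bar = (3.673 + 2.635 + 2.341 + 0.505 + 0.784 + 0.716 + 0.859 + 2.972 + 3.083 + 2.543) / 10 = 2.0111
sigma = R_bar / d2 = 2.0111 / 2.059 = 0.97673628
Cp = (USL - LSL)/(6*sigma) = (128.9 - 100.0)/(6*0.97673628) = 4.9314
Cpu = (128.9 - 112.3)/(3*0.97673628) = 5.6651
Cpl = (112.3 - 100.0)/(3*0.97673628) = 4.1977
Cpk = min(Cpu, Cpl) = 4.1977

4.1977


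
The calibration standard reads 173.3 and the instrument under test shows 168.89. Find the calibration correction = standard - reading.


Correction = standard - reading
= 173.3 - 168.89
= 4.4100

4.4100


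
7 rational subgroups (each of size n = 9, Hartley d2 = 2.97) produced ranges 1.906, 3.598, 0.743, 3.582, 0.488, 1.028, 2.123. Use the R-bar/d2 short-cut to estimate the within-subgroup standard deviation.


R_bar = (1.906 + 3.598 + 0.743 + 3.582 + 0.488 + 1.028 + 2.123) / 7
R_bar = 13.468 / 7 = 1.924
sigma_hat = R_bar / d2 = 1.924 / 2.97 = 0.6478

0.6478


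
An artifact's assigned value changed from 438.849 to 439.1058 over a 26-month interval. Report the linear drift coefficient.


rate = (v2 - v1) / months
= (439.1058 - 438.849) / 26
= 0.2568 / 26
= 0.0099

0.0099


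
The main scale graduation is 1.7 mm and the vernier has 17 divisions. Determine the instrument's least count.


LC = MSD / n_div
= 1.7 / 17
= 0.1000

0.1000


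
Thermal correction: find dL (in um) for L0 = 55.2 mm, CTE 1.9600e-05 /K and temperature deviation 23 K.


dL = L * alpha * dT
= 55.2 * 1.9600e-05 * 23
= 0.0248842 mm
dL_um = 0.0248842 * 1000 = 24.8842 um

24.8842


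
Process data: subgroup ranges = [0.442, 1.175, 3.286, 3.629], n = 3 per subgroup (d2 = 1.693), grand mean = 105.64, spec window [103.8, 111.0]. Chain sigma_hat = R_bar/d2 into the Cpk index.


R_bar = (0.442 + 1.175 + 3.286 + 3.629) / 4 = 2.133
sigma = R_bar / d2 = 2.133 / 1.693 = 1.2598937
Cp = (USL - LSL)/(6*sigma) = (111.0 - 103.8)/(6*1.2598937) = 0.9525
Cpu = (111.0 - 105.64)/(3*1.2598937) = 1.4181
Cpl = (105.64 - 103.8)/(3*1.2598937) = 0.4868
Cpk = min(Cpu, Cpl) = 0.4868

0.4868


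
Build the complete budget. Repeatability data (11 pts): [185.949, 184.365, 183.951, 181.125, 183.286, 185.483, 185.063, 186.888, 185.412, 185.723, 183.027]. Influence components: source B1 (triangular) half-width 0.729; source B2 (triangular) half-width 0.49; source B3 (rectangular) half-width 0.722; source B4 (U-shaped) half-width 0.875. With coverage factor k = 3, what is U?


mean = (185.949 + 184.365 + 183.951 + 181.125 + 183.286 + 185.483 + 185.063 + 186.888 + 185.412 + 185.723 + 183.027) / 11 = 184.5701818
s = sqrt(sum((x - mean)^2)/(n-1)) = 1.634395
u_A = s / sqrt(n) = 1.634395 / sqrt(11) = 0.49278863
u_B1 = 0.729 / sqrt(6) = 0.297613
u_B2 = 0.49 / sqrt(6) = 0.20004166
u_B3 = 0.722 / sqrt(3) = 0.41684689
u_B4 = 0.875 / sqrt(2) = 0.61871843
uc = sqrt(0.49278863^2 + 0.297613^2 + 0.20004166^2 + 0.41684689^2 + 0.61871843^2) = 0.96332997
U = k * uc = 3 * 0.96332997
U = 2.8900

2.8900


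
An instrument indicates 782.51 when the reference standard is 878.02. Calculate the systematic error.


Systematic error = measured - true
= 782.51 - 878.02
= -95.5100

-95.5100


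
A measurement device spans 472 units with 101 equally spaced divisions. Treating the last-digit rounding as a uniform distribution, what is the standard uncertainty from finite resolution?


resolution = range / divisions
resolution = 472 / 101 = 4.6732673
u_res = resolution / (2*sqrt(3))
u_res = 4.6732673 / 3.4641016
u_res = 1.3491

1.3491


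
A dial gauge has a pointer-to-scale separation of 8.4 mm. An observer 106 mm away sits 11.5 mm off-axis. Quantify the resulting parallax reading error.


error = h * offset / d
= 8.4 * 11.5 / 106
= 0.9113

0.9113


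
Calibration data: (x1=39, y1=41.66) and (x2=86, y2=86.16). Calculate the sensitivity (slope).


slope = (y2 - y1) / (x2 - x1)
= (86.16 - 41.66) / (86 - 39)
= 44.5000 / 47
= 0.9468

0.9468


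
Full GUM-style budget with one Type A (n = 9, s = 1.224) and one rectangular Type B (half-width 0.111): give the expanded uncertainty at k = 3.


u_A = s / sqrt(n) = 1.224 / sqrt(9) = 0.408
u_B = half_width / sqrt(3) = 0.111 / sqrt(3) = 0.06408588
uc = sqrt(u_A^2 + u_B^2) = sqrt(0.408^2 + 0.06408588^2) = 0.41300242
U = k * uc = 3 * 0.41300242
U = 1.2390

1.2390


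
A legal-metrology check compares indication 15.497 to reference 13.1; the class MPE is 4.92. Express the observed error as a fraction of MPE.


e = indication - reference = 15.497 - 13.1 = 2.3970
|e| = 2.3970
ratio = |e| / MPE = 2.3970 / 4.92
ratio = 0.4872

0.4872


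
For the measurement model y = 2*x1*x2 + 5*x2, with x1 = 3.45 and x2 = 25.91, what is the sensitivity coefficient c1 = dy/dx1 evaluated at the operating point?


y = 2*x1*x2 + 5*x2
dy/dx1 = 2*x2
Evaluate at x2 = 25.91: c1 = 2 * 25.91
c1 = 51.8200

51.8200


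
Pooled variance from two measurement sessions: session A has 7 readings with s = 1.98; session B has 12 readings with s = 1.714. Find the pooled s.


s_p = sqrt(((n1-1)*s1^2 + (n2-1)*s2^2) / (n1+n2-2))
numerator = (7-1)*1.98^2 + (12-1)*1.714^2 = 23.5224 + 32.315756 = 55.838156
denominator = 7 + 12 - 2 = 17
s_p^2 = 55.838156 / 17 = 3.2845974
s_p = sqrt(3.2845974) = 1.8123

1.8123


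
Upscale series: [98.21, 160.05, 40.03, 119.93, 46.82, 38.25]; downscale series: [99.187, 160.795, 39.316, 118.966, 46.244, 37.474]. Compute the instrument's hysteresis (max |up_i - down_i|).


|98.21 - 99.187| = 0.9770
|160.05 - 160.795| = 0.7450
|40.03 - 39.316| = 0.7140
|119.93 - 118.966| = 0.9640
|46.82 - 46.244| = 0.5760
|38.25 - 37.474| = 0.7760
hysteresis = max(diffs) = 0.9770

0.9770


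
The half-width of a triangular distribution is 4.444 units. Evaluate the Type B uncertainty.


u_B = half_width / sqrt(6)
u_B = 4.444 / 2.4494897
u_B = 1.8143

1.8143


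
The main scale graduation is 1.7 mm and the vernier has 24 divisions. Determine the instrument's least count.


LC = MSD / n_div
= 1.7 / 24
= 0.0708

0.0708
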